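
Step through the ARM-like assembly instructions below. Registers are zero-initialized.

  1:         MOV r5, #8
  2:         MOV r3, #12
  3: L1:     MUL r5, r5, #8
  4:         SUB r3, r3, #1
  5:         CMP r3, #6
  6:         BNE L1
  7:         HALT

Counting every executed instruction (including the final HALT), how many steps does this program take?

27

MOV r5, #8 → r5=8
MOV r3, #12 → r3=12
MUL r5, r5, #8 → r5=8*8=64
SUB r3, r3, #1 → r3=12-1=11
CMP r3, #6  (cmp 11,6)
BNE L1: taken
MUL r5, r5, #8 → r5=64*8=512
SUB r3, r3, #1 → r3=11-1=10
CMP r3, #6  (cmp 10,6)
BNE L1: taken
MUL r5, r5, #8 → r5=512*8=4096
SUB r3, r3, #1 → r3=10-1=9
CMP r3, #6  (cmp 9,6)
BNE L1: taken
MUL r5, r5, #8 → r5=4096*8=32768
SUB r3, r3, #1 → r3=9-1=8
CMP r3, #6  (cmp 8,6)
BNE L1: taken
MUL r5, r5, #8 → r5=32768*8=262144
SUB r3, r3, #1 → r3=8-1=7
CMP r3, #6  (cmp 7,6)
BNE L1: taken
MUL r5, r5, #8 → r5=262144*8=2097152
SUB r3, r3, #1 → r3=7-1=6
CMP r3, #6  (cmp 6,6)
BNE L1: not taken
halt.
Total executed instructions: 27.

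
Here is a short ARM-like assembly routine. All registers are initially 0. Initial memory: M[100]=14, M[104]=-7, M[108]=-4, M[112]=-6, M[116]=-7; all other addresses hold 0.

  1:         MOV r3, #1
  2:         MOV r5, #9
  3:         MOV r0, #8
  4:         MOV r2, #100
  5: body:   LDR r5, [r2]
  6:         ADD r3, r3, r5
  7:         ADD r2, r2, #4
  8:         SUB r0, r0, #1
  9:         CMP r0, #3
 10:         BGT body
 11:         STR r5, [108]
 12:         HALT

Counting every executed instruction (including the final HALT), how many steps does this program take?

36

after MOV r3, #1: r3=1
after MOV r5, #9: r5=9
after MOV r0, #8: r0=8
after MOV r2, #100: r2=100
after LDR r5, [r2]: r5=M[100]=14
after ADD r3, r3, r5: r3=1+14=15
after ADD r2, r2, #4: r2=100+4=104
after SUB r0, r0, #1: r0=8-1=7
CMP r0, #3  (cmp 7,3)
BGT body: taken
after LDR r5, [r2]: r5=M[104]=-7
after ADD r3, r3, r5: r3=15+(-7)=8
after ADD r2, r2, #4: r2=104+4=108
after SUB r0, r0, #1: r0=7-1=6
CMP r0, #3  (cmp 6,3)
BGT body: taken
after LDR r5, [r2]: r5=M[108]=-4
after ADD r3, r3, r5: r3=8+(-4)=4
after ADD r2, r2, #4: r2=108+4=112
after SUB r0, r0, #1: r0=6-1=5
CMP r0, #3  (cmp 5,3)
BGT body: taken
after LDR r5, [r2]: r5=M[112]=-6
after ADD r3, r3, r5: r3=4+(-6)=-2
after ADD r2, r2, #4: r2=112+4=116
after SUB r0, r0, #1: r0=5-1=4
CMP r0, #3  (cmp 4,3)
BGT body: taken
after LDR r5, [r2]: r5=M[116]=-7
after ADD r3, r3, r5: r3=(-2)+(-7)=-9
after ADD r2, r2, #4: r2=116+4=120
after SUB r0, r0, #1: r0=4-1=3
CMP r0, #3  (cmp 3,3)
BGT body: not taken
STR r5, [108] → M[108]=-7
halt.
Total executed instructions: 36.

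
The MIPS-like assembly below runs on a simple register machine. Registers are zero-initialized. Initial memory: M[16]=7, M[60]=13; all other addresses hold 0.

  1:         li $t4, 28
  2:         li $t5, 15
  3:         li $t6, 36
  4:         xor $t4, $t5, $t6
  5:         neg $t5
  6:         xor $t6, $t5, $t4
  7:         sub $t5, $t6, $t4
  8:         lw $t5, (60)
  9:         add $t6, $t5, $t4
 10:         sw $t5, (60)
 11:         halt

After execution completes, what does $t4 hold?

$t4=28
$t5=15
$t6=36
$t4=15^36=43
$t5=-(15)=-15
$t6=(-15)^43=-38
$t5=(-38)-43=-81
$t5=M[60]=13
$t6=13+43=56
sw $t5, (60) → M[60]=13
halt.

43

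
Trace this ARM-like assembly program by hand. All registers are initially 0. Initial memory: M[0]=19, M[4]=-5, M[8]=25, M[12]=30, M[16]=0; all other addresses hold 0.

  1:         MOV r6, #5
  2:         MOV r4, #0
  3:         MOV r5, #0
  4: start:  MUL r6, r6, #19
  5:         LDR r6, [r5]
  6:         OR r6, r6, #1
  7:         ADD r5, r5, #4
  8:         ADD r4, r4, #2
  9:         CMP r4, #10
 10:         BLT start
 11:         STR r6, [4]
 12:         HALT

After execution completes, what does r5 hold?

20

r6=5
r4=0
r5=0
r6=5*19=95
r6=M[0]=19
r6=19|1=19
r5=0+4=4
r4=0+2=2
CMP r4, #10  (cmp 2,10)
BLT start: taken
r6=19*19=361
r6=M[4]=-5
r6=(-5)|1=-5
r5=4+4=8
r4=2+2=4
CMP r4, #10  (cmp 4,10)
BLT start: taken
r6=(-5)*19=-95
r6=M[8]=25
r6=25|1=25
r5=8+4=12
r4=4+2=6
CMP r4, #10  (cmp 6,10)
BLT start: taken
r6=25*19=475
r6=M[12]=30
r6=30|1=31
r5=12+4=16
r4=6+2=8
CMP r4, #10  (cmp 8,10)
BLT start: taken
r6=31*19=589
r6=M[16]=0
r6=0|1=1
r5=16+4=20
r4=8+2=10
CMP r4, #10  (cmp 10,10)
BLT start: not taken
STR r6, [4] → M[4]=1
halt.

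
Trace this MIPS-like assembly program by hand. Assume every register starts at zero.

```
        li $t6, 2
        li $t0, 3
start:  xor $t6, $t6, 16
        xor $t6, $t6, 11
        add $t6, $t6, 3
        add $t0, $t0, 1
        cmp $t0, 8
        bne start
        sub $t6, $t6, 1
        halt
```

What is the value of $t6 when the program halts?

11

li $t6, 2 → $t6=2
li $t0, 3 → $t0=3
xor $t6, $t6, 16 → $t6=2^16=18
xor $t6, $t6, 11 → $t6=18^11=25
add $t6, $t6, 3 → $t6=25+3=28
add $t0, $t0, 1 → $t0=3+1=4
cmp $t0, 8  (cmp 4,8)
bne start: taken
xor $t6, $t6, 16 → $t6=28^16=12
xor $t6, $t6, 11 → $t6=12^11=7
add $t6, $t6, 3 → $t6=7+3=10
add $t0, $t0, 1 → $t0=4+1=5
cmp $t0, 8  (cmp 5,8)
bne start: taken
xor $t6, $t6, 16 → $t6=10^16=26
xor $t6, $t6, 11 → $t6=26^11=17
add $t6, $t6, 3 → $t6=17+3=20
add $t0, $t0, 1 → $t0=5+1=6
cmp $t0, 8  (cmp 6,8)
bne start: taken
xor $t6, $t6, 16 → $t6=20^16=4
xor $t6, $t6, 11 → $t6=4^11=15
add $t6, $t6, 3 → $t6=15+3=18
add $t0, $t0, 1 → $t0=6+1=7
cmp $t0, 8  (cmp 7,8)
bne start: taken
xor $t6, $t6, 16 → $t6=18^16=2
xor $t6, $t6, 11 → $t6=2^11=9
add $t6, $t6, 3 → $t6=9+3=12
add $t0, $t0, 1 → $t0=7+1=8
cmp $t0, 8  (cmp 8,8)
bne start: not taken
sub $t6, $t6, 1 → $t6=12-1=11
halt.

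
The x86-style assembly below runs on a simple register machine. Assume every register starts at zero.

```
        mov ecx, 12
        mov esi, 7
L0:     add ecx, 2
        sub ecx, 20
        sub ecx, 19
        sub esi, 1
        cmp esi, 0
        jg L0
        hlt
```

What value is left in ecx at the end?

after mov ecx, 12: ecx=12
after mov esi, 7: esi=7
after add ecx, 2: ecx=12+2=14
after sub ecx, 20: ecx=14-20=-6
after sub ecx, 19: ecx=(-6)-19=-25
after sub esi, 1: esi=7-1=6
cmp esi, 0  (cmp 6,0)
jg L0: taken
after add ecx, 2: ecx=(-25)+2=-23
after sub ecx, 20: ecx=(-23)-20=-43
after sub ecx, 19: ecx=(-43)-19=-62
after sub esi, 1: esi=6-1=5
cmp esi, 0  (cmp 5,0)
jg L0: taken
after add ecx, 2: ecx=(-62)+2=-60
after sub ecx, 20: ecx=(-60)-20=-80
after sub ecx, 19: ecx=(-80)-19=-99
after sub esi, 1: esi=5-1=4
cmp esi, 0  (cmp 4,0)
jg L0: taken
after add ecx, 2: ecx=(-99)+2=-97
after sub ecx, 20: ecx=(-97)-20=-117
after sub ecx, 19: ecx=(-117)-19=-136
after sub esi, 1: esi=4-1=3
cmp esi, 0  (cmp 3,0)
jg L0: taken
after add ecx, 2: ecx=(-136)+2=-134
after sub ecx, 20: ecx=(-134)-20=-154
after sub ecx, 19: ecx=(-154)-19=-173
after sub esi, 1: esi=3-1=2
cmp esi, 0  (cmp 2,0)
jg L0: taken
after add ecx, 2: ecx=(-173)+2=-171
after sub ecx, 20: ecx=(-171)-20=-191
after sub ecx, 19: ecx=(-191)-19=-210
after sub esi, 1: esi=2-1=1
cmp esi, 0  (cmp 1,0)
jg L0: taken
after add ecx, 2: ecx=(-210)+2=-208
after sub ecx, 20: ecx=(-208)-20=-228
after sub ecx, 19: ecx=(-228)-19=-247
after sub esi, 1: esi=1-1=0
cmp esi, 0  (cmp 0,0)
jg L0: not taken
halt.

-247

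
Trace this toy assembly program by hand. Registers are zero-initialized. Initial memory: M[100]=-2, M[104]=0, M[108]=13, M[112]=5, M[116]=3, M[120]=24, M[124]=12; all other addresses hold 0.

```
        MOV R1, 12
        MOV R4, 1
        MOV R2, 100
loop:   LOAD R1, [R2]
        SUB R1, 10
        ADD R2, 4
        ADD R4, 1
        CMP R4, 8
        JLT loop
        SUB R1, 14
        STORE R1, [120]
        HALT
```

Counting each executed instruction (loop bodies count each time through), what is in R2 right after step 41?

R1=12
R4=1
R2=100
R1=M[100]=-2
R1=(-2)-10=-12
R2=100+4=104
R4=1+1=2
CMP R4, 8  (cmp 2,8)
JLT loop: taken
R1=M[104]=0
R1=0-10=-10
R2=104+4=108
R4=2+1=3
CMP R4, 8  (cmp 3,8)
JLT loop: taken
R1=M[108]=13
R1=13-10=3
R2=108+4=112
R4=3+1=4
CMP R4, 8  (cmp 4,8)
JLT loop: taken
R1=M[112]=5
R1=5-10=-5
R2=112+4=116
R4=4+1=5
CMP R4, 8  (cmp 5,8)
JLT loop: taken
R1=M[116]=3
R1=3-10=-7
R2=116+4=120
R4=5+1=6
CMP R4, 8  (cmp 6,8)
JLT loop: taken
R1=M[120]=24
R1=24-10=14
R2=120+4=124
R4=6+1=7
CMP R4, 8  (cmp 7,8)
JLT loop: taken
R1=M[124]=12
R1=12-10=2
After step 41: R2 = 124.

124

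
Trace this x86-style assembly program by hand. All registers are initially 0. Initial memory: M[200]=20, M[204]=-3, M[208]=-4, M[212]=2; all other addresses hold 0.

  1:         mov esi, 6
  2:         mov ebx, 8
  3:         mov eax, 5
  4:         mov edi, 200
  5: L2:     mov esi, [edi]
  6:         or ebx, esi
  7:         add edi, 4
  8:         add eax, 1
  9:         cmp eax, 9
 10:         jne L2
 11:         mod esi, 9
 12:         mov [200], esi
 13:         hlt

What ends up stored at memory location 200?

after mov esi, 6: esi=6
after mov ebx, 8: ebx=8
after mov eax, 5: eax=5
after mov edi, 200: edi=200
after mov esi, [edi]: esi=M[200]=20
after or ebx, esi: ebx=8|20=28
after add edi, 4: edi=200+4=204
after add eax, 1: eax=5+1=6
cmp eax, 9  (cmp 6,9)
jne L2: taken
after mov esi, [edi]: esi=M[204]=-3
after or ebx, esi: ebx=28|(-3)=-3
after add edi, 4: edi=204+4=208
after add eax, 1: eax=6+1=7
cmp eax, 9  (cmp 7,9)
jne L2: taken
after mov esi, [edi]: esi=M[208]=-4
after or ebx, esi: ebx=(-3)|(-4)=-3
after add edi, 4: edi=208+4=212
after add eax, 1: eax=7+1=8
cmp eax, 9  (cmp 8,9)
jne L2: taken
after mov esi, [edi]: esi=M[212]=2
after or ebx, esi: ebx=(-3)|2=-1
after add edi, 4: edi=212+4=216
after add eax, 1: eax=8+1=9
cmp eax, 9  (cmp 9,9)
jne L2: not taken
after mod esi, 9: esi=2%9=2
mov [200], esi → M[200]=2
halt.

2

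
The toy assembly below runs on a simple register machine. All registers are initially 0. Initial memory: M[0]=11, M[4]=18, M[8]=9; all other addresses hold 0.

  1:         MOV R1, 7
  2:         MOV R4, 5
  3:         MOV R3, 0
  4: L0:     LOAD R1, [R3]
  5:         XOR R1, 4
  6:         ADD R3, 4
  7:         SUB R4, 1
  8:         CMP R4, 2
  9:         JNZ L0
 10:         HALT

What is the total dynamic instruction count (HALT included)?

22

MOV R1, 7 → R1=7
MOV R4, 5 → R4=5
MOV R3, 0 → R3=0
LOAD R1, [R3] → R1=M[0]=11
XOR R1, 4 → R1=11^4=15
ADD R3, 4 → R3=0+4=4
SUB R4, 1 → R4=5-1=4
CMP R4, 2  (cmp 4,2)
JNZ L0: taken
LOAD R1, [R3] → R1=M[4]=18
XOR R1, 4 → R1=18^4=22
ADD R3, 4 → R3=4+4=8
SUB R4, 1 → R4=4-1=3
CMP R4, 2  (cmp 3,2)
JNZ L0: taken
LOAD R1, [R3] → R1=M[8]=9
XOR R1, 4 → R1=9^4=13
ADD R3, 4 → R3=8+4=12
SUB R4, 1 → R4=3-1=2
CMP R4, 2  (cmp 2,2)
JNZ L0: not taken
halt.
Total executed instructions: 22.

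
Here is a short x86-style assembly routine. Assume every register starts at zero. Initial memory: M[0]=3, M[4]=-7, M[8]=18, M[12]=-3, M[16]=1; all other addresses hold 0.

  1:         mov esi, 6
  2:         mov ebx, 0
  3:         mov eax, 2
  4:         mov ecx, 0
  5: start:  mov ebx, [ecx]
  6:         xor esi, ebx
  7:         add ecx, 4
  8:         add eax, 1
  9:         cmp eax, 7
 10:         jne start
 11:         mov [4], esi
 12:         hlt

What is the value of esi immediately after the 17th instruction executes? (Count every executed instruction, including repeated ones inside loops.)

esi=6
ebx=0
eax=2
ecx=0
ebx=M[0]=3
esi=6^3=5
ecx=0+4=4
eax=2+1=3
cmp eax, 7  (cmp 3,7)
jne start: taken
ebx=M[4]=-7
esi=5^(-7)=-4
ecx=4+4=8
eax=3+1=4
cmp eax, 7  (cmp 4,7)
jne start: taken
ebx=M[8]=18
After step 17: esi = -4.

-4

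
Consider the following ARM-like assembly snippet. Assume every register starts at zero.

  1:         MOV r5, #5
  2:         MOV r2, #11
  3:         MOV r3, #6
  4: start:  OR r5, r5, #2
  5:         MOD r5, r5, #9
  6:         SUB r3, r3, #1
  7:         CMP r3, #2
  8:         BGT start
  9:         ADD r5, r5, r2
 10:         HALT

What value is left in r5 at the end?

18

MOV r5, #5 → r5=5
MOV r2, #11 → r2=11
MOV r3, #6 → r3=6
OR r5, r5, #2 → r5=5|2=7
MOD r5, r5, #9 → r5=7%9=7
SUB r3, r3, #1 → r3=6-1=5
CMP r3, #2  (cmp 5,2)
BGT start: taken
OR r5, r5, #2 → r5=7|2=7
MOD r5, r5, #9 → r5=7%9=7
SUB r3, r3, #1 → r3=5-1=4
CMP r3, #2  (cmp 4,2)
BGT start: taken
OR r5, r5, #2 → r5=7|2=7
MOD r5, r5, #9 → r5=7%9=7
SUB r3, r3, #1 → r3=4-1=3
CMP r3, #2  (cmp 3,2)
BGT start: taken
OR r5, r5, #2 → r5=7|2=7
MOD r5, r5, #9 → r5=7%9=7
SUB r3, r3, #1 → r3=3-1=2
CMP r3, #2  (cmp 2,2)
BGT start: not taken
ADD r5, r5, r2 → r5=7+11=18
halt.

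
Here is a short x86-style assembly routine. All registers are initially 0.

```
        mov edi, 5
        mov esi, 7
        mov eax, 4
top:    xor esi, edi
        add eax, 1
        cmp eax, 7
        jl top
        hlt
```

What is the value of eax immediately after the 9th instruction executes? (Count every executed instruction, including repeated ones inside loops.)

mov edi, 5 → edi=5
mov esi, 7 → esi=7
mov eax, 4 → eax=4
xor esi, edi → esi=7^5=2
add eax, 1 → eax=4+1=5
cmp eax, 7  (cmp 5,7)
jl top: taken
xor esi, edi → esi=2^5=7
add eax, 1 → eax=5+1=6
After step 9: eax = 6.

6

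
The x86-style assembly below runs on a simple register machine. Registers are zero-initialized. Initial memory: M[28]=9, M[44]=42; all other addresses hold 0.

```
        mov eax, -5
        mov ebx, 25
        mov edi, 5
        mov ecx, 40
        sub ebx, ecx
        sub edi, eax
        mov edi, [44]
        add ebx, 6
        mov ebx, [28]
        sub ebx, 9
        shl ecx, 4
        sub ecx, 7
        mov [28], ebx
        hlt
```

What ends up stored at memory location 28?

mov eax, -5 → eax=-5
mov ebx, 25 → ebx=25
mov edi, 5 → edi=5
mov ecx, 40 → ecx=40
sub ebx, ecx → ebx=25-40=-15
sub edi, eax → edi=5-(-5)=10
mov edi, [44] → edi=M[44]=42
add ebx, 6 → ebx=(-15)+6=-9
mov ebx, [28] → ebx=M[28]=9
sub ebx, 9 → ebx=9-9=0
shl ecx, 4 → ecx=40<<4=640
sub ecx, 7 → ecx=640-7=633
mov [28], ebx → M[28]=0
halt.

0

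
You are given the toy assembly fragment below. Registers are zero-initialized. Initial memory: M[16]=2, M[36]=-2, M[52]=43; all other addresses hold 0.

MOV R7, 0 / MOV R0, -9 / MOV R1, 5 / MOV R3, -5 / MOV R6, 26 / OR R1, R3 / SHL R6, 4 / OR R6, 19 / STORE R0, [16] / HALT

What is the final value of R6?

435

R7=0
R0=-9
R1=5
R3=-5
R6=26
R1=5|(-5)=-1
R6=26<<4=416
R6=416|19=435
STORE R0, [16] → M[16]=-9
halt.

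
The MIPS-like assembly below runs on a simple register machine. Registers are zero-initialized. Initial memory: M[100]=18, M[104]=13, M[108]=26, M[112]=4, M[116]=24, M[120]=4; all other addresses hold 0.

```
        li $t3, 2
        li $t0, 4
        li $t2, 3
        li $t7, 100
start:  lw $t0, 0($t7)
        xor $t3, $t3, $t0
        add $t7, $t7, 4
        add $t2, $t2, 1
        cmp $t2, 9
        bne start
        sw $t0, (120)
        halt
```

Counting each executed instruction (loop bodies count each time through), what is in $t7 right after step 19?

after li $t3, 2: $t3=2
after li $t0, 4: $t0=4
after li $t2, 3: $t2=3
after li $t7, 100: $t7=100
after lw $t0, 0($t7): $t0=M[100]=18
after xor $t3, $t3, $t0: $t3=2^18=16
after add $t7, $t7, 4: $t7=100+4=104
after add $t2, $t2, 1: $t2=3+1=4
cmp $t2, 9  (cmp 4,9)
bne start: taken
after lw $t0, 0($t7): $t0=M[104]=13
after xor $t3, $t3, $t0: $t3=16^13=29
after add $t7, $t7, 4: $t7=104+4=108
after add $t2, $t2, 1: $t2=4+1=5
cmp $t2, 9  (cmp 5,9)
bne start: taken
after lw $t0, 0($t7): $t0=M[108]=26
after xor $t3, $t3, $t0: $t3=29^26=7
after add $t7, $t7, 4: $t7=108+4=112
After step 19: $t7 = 112.

112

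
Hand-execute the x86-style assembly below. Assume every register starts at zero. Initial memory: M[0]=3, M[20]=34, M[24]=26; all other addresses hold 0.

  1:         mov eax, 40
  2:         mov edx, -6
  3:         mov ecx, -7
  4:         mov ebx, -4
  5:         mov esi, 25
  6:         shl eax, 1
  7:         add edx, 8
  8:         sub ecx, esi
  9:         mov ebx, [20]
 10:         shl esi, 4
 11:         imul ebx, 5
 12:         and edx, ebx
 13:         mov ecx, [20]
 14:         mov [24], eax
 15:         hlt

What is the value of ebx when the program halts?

170

after mov eax, 40: eax=40
after mov edx, -6: edx=-6
after mov ecx, -7: ecx=-7
after mov ebx, -4: ebx=-4
after mov esi, 25: esi=25
after shl eax, 1: eax=40<<1=80
after add edx, 8: edx=(-6)+8=2
after sub ecx, esi: ecx=(-7)-25=-32
after mov ebx, [20]: ebx=M[20]=34
after shl esi, 4: esi=25<<4=400
after imul ebx, 5: ebx=34*5=170
after and edx, ebx: edx=2&170=2
after mov ecx, [20]: ecx=M[20]=34
mov [24], eax → M[24]=80
halt.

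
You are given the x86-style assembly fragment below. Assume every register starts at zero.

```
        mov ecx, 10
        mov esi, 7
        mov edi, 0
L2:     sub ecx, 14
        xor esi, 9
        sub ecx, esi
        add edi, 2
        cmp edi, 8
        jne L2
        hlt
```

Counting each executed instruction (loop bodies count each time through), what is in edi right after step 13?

after mov ecx, 10: ecx=10
after mov esi, 7: esi=7
after mov edi, 0: edi=0
after sub ecx, 14: ecx=10-14=-4
after xor esi, 9: esi=7^9=14
after sub ecx, esi: ecx=(-4)-14=-18
after add edi, 2: edi=0+2=2
cmp edi, 8  (cmp 2,8)
jne L2: taken
after sub ecx, 14: ecx=(-18)-14=-32
after xor esi, 9: esi=14^9=7
after sub ecx, esi: ecx=(-32)-7=-39
after add edi, 2: edi=2+2=4
After step 13: edi = 4.

4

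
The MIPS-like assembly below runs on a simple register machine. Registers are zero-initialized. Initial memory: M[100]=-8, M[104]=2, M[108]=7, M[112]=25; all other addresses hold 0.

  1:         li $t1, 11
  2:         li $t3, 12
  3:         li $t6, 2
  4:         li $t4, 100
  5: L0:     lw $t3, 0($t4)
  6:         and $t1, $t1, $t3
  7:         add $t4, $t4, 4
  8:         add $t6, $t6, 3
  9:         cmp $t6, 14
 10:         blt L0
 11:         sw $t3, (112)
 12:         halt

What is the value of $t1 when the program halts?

0

li $t1, 11 → $t1=11
li $t3, 12 → $t3=12
li $t6, 2 → $t6=2
li $t4, 100 → $t4=100
lw $t3, 0($t4) → $t3=M[100]=-8
and $t1, $t1, $t3 → $t1=11&(-8)=8
add $t4, $t4, 4 → $t4=100+4=104
add $t6, $t6, 3 → $t6=2+3=5
cmp $t6, 14  (cmp 5,14)
blt L0: taken
lw $t3, 0($t4) → $t3=M[104]=2
and $t1, $t1, $t3 → $t1=8&2=0
add $t4, $t4, 4 → $t4=104+4=108
add $t6, $t6, 3 → $t6=5+3=8
cmp $t6, 14  (cmp 8,14)
blt L0: taken
lw $t3, 0($t4) → $t3=M[108]=7
and $t1, $t1, $t3 → $t1=0&7=0
add $t4, $t4, 4 → $t4=108+4=112
add $t6, $t6, 3 → $t6=8+3=11
cmp $t6, 14  (cmp 11,14)
blt L0: taken
lw $t3, 0($t4) → $t3=M[112]=25
and $t1, $t1, $t3 → $t1=0&25=0
add $t4, $t4, 4 → $t4=112+4=116
add $t6, $t6, 3 → $t6=11+3=14
cmp $t6, 14  (cmp 14,14)
blt L0: not taken
sw $t3, (112) → M[112]=25
halt.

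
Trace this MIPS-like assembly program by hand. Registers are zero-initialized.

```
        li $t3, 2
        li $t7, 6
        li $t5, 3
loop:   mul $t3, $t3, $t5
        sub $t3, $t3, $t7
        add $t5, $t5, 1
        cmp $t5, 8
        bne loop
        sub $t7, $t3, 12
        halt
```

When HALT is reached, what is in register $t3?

-1560

after li $t3, 2: $t3=2
after li $t7, 6: $t7=6
after li $t5, 3: $t5=3
after mul $t3, $t3, $t5: $t3=2*3=6
after sub $t3, $t3, $t7: $t3=6-6=0
after add $t5, $t5, 1: $t5=3+1=4
cmp $t5, 8  (cmp 4,8)
bne loop: taken
after mul $t3, $t3, $t5: $t3=0*4=0
after sub $t3, $t3, $t7: $t3=0-6=-6
after add $t5, $t5, 1: $t5=4+1=5
cmp $t5, 8  (cmp 5,8)
bne loop: taken
after mul $t3, $t3, $t5: $t3=(-6)*5=-30
after sub $t3, $t3, $t7: $t3=(-30)-6=-36
after add $t5, $t5, 1: $t5=5+1=6
cmp $t5, 8  (cmp 6,8)
bne loop: taken
after mul $t3, $t3, $t5: $t3=(-36)*6=-216
after sub $t3, $t3, $t7: $t3=(-216)-6=-222
after add $t5, $t5, 1: $t5=6+1=7
cmp $t5, 8  (cmp 7,8)
bne loop: taken
after mul $t3, $t3, $t5: $t3=(-222)*7=-1554
after sub $t3, $t3, $t7: $t3=(-1554)-6=-1560
after add $t5, $t5, 1: $t5=7+1=8
cmp $t5, 8  (cmp 8,8)
bne loop: not taken
after sub $t7, $t3, 12: $t7=(-1560)-12=-1572
halt.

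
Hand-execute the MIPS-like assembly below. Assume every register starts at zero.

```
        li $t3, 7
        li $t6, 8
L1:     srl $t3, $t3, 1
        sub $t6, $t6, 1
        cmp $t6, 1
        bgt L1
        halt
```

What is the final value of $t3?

0

li $t3, 7 → $t3=7
li $t6, 8 → $t6=8
srl $t3, $t3, 1 → $t3=7>>1=3
sub $t6, $t6, 1 → $t6=8-1=7
cmp $t6, 1  (cmp 7,1)
bgt L1: taken
srl $t3, $t3, 1 → $t3=3>>1=1
sub $t6, $t6, 1 → $t6=7-1=6
cmp $t6, 1  (cmp 6,1)
bgt L1: taken
srl $t3, $t3, 1 → $t3=1>>1=0
sub $t6, $t6, 1 → $t6=6-1=5
cmp $t6, 1  (cmp 5,1)
bgt L1: taken
srl $t3, $t3, 1 → $t3=0>>1=0
sub $t6, $t6, 1 → $t6=5-1=4
cmp $t6, 1  (cmp 4,1)
bgt L1: taken
srl $t3, $t3, 1 → $t3=0>>1=0
sub $t6, $t6, 1 → $t6=4-1=3
cmp $t6, 1  (cmp 3,1)
bgt L1: taken
srl $t3, $t3, 1 → $t3=0>>1=0
sub $t6, $t6, 1 → $t6=3-1=2
cmp $t6, 1  (cmp 2,1)
bgt L1: taken
srl $t3, $t3, 1 → $t3=0>>1=0
sub $t6, $t6, 1 → $t6=2-1=1
cmp $t6, 1  (cmp 1,1)
bgt L1: not taken
halt.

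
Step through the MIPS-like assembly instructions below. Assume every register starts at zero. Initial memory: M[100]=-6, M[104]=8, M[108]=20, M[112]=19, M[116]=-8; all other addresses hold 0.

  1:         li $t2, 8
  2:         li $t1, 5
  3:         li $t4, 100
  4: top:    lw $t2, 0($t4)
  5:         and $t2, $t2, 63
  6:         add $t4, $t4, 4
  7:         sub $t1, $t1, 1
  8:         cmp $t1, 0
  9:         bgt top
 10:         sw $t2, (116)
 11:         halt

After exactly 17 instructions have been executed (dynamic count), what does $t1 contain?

3

after li $t2, 8: $t2=8
after li $t1, 5: $t1=5
after li $t4, 100: $t4=100
after lw $t2, 0($t4): $t2=M[100]=-6
after and $t2, $t2, 63: $t2=(-6)&63=58
after add $t4, $t4, 4: $t4=100+4=104
after sub $t1, $t1, 1: $t1=5-1=4
cmp $t1, 0  (cmp 4,0)
bgt top: taken
after lw $t2, 0($t4): $t2=M[104]=8
after and $t2, $t2, 63: $t2=8&63=8
after add $t4, $t4, 4: $t4=104+4=108
after sub $t1, $t1, 1: $t1=4-1=3
cmp $t1, 0  (cmp 3,0)
bgt top: taken
after lw $t2, 0($t4): $t2=M[108]=20
after and $t2, $t2, 63: $t2=20&63=20
After step 17: $t1 = 3.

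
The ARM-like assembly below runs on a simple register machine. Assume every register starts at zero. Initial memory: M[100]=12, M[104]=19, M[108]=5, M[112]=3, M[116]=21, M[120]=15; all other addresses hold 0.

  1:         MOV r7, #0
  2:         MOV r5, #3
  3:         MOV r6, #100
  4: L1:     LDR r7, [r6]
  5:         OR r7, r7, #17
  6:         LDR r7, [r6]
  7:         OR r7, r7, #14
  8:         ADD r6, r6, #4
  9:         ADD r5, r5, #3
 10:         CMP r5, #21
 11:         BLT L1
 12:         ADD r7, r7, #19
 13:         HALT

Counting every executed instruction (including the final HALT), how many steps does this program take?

53

after MOV r7, #0: r7=0
after MOV r5, #3: r5=3
after MOV r6, #100: r6=100
after LDR r7, [r6]: r7=M[100]=12
after OR r7, r7, #17: r7=12|17=29
after LDR r7, [r6]: r7=M[100]=12
after OR r7, r7, #14: r7=12|14=14
after ADD r6, r6, #4: r6=100+4=104
after ADD r5, r5, #3: r5=3+3=6
CMP r5, #21  (cmp 6,21)
BLT L1: taken
after LDR r7, [r6]: r7=M[104]=19
after OR r7, r7, #17: r7=19|17=19
after LDR r7, [r6]: r7=M[104]=19
after OR r7, r7, #14: r7=19|14=31
after ADD r6, r6, #4: r6=104+4=108
after ADD r5, r5, #3: r5=6+3=9
CMP r5, #21  (cmp 9,21)
BLT L1: taken
after LDR r7, [r6]: r7=M[108]=5
after OR r7, r7, #17: r7=5|17=21
after LDR r7, [r6]: r7=M[108]=5
after OR r7, r7, #14: r7=5|14=15
after ADD r6, r6, #4: r6=108+4=112
after ADD r5, r5, #3: r5=9+3=12
CMP r5, #21  (cmp 12,21)
BLT L1: taken
after LDR r7, [r6]: r7=M[112]=3
after OR r7, r7, #17: r7=3|17=19
after LDR r7, [r6]: r7=M[112]=3
after OR r7, r7, #14: r7=3|14=15
after ADD r6, r6, #4: r6=112+4=116
after ADD r5, r5, #3: r5=12+3=15
CMP r5, #21  (cmp 15,21)
BLT L1: taken
after LDR r7, [r6]: r7=M[116]=21
after OR r7, r7, #17: r7=21|17=21
after LDR r7, [r6]: r7=M[116]=21
after OR r7, r7, #14: r7=21|14=31
after ADD r6, r6, #4: r6=116+4=120
after ADD r5, r5, #3: r5=15+3=18
CMP r5, #21  (cmp 18,21)
BLT L1: taken
after LDR r7, [r6]: r7=M[120]=15
after OR r7, r7, #17: r7=15|17=31
after LDR r7, [r6]: r7=M[120]=15
after OR r7, r7, #14: r7=15|14=15
after ADD r6, r6, #4: r6=120+4=124
after ADD r5, r5, #3: r5=18+3=21
CMP r5, #21  (cmp 21,21)
BLT L1: not taken
after ADD r7, r7, #19: r7=15+19=34
halt.
Total executed instructions: 53.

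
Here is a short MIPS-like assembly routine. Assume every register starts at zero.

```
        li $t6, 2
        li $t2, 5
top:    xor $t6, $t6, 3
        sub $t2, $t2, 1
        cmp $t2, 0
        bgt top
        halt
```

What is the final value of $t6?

$t6=2
$t2=5
$t6=2^3=1
$t2=5-1=4
cmp $t2, 0  (cmp 4,0)
bgt top: taken
$t6=1^3=2
$t2=4-1=3
cmp $t2, 0  (cmp 3,0)
bgt top: taken
$t6=2^3=1
$t2=3-1=2
cmp $t2, 0  (cmp 2,0)
bgt top: taken
$t6=1^3=2
$t2=2-1=1
cmp $t2, 0  (cmp 1,0)
bgt top: taken
$t6=2^3=1
$t2=1-1=0
cmp $t2, 0  (cmp 0,0)
bgt top: not taken
halt.

1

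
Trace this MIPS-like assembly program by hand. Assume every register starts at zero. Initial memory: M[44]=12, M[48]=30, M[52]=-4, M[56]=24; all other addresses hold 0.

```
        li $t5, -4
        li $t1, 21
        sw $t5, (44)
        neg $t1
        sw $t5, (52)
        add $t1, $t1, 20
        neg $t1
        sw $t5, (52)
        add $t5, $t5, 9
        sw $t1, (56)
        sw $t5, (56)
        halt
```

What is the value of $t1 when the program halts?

after li $t5, -4: $t5=-4
after li $t1, 21: $t1=21
sw $t5, (44) → M[44]=-4
after neg $t1: $t1=-(21)=-21
sw $t5, (52) → M[52]=-4
after add $t1, $t1, 20: $t1=(-21)+20=-1
after neg $t1: $t1=-(-1)=1
sw $t5, (52) → M[52]=-4
after add $t5, $t5, 9: $t5=(-4)+9=5
sw $t1, (56) → M[56]=1
sw $t5, (56) → M[56]=5
halt.

1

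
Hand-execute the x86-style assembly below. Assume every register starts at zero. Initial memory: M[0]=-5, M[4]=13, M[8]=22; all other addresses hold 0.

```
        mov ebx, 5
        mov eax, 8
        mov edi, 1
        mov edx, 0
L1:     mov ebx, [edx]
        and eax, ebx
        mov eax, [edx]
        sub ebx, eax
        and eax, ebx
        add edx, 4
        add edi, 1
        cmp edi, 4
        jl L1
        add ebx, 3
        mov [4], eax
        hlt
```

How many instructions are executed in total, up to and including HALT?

34

mov ebx, 5 → ebx=5
mov eax, 8 → eax=8
mov edi, 1 → edi=1
mov edx, 0 → edx=0
mov ebx, [edx] → ebx=M[0]=-5
and eax, ebx → eax=8&(-5)=8
mov eax, [edx] → eax=M[0]=-5
sub ebx, eax → ebx=(-5)-(-5)=0
and eax, ebx → eax=(-5)&0=0
add edx, 4 → edx=0+4=4
add edi, 1 → edi=1+1=2
cmp edi, 4  (cmp 2,4)
jl L1: taken
mov ebx, [edx] → ebx=M[4]=13
and eax, ebx → eax=0&13=0
mov eax, [edx] → eax=M[4]=13
sub ebx, eax → ebx=13-13=0
and eax, ebx → eax=13&0=0
add edx, 4 → edx=4+4=8
add edi, 1 → edi=2+1=3
cmp edi, 4  (cmp 3,4)
jl L1: taken
mov ebx, [edx] → ebx=M[8]=22
and eax, ebx → eax=0&22=0
mov eax, [edx] → eax=M[8]=22
sub ebx, eax → ebx=22-22=0
and eax, ebx → eax=22&0=0
add edx, 4 → edx=8+4=12
add edi, 1 → edi=3+1=4
cmp edi, 4  (cmp 4,4)
jl L1: not taken
add ebx, 3 → ebx=0+3=3
mov [4], eax → M[4]=0
halt.
Total executed instructions: 34.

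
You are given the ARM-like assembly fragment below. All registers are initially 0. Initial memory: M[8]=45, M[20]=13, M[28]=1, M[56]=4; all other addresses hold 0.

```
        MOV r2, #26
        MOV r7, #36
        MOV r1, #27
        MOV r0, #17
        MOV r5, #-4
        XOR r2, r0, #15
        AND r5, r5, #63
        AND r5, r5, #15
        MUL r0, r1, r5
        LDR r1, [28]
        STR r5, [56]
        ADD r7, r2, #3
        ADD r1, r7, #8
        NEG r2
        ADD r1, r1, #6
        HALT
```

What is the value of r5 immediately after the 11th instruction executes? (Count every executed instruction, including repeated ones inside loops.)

after MOV r2, #26: r2=26
after MOV r7, #36: r7=36
after MOV r1, #27: r1=27
after MOV r0, #17: r0=17
after MOV r5, #-4: r5=-4
after XOR r2, r0, #15: r2=17^15=30
after AND r5, r5, #63: r5=(-4)&63=60
after AND r5, r5, #15: r5=60&15=12
after MUL r0, r1, r5: r0=27*12=324
after LDR r1, [28]: r1=M[28]=1
STR r5, [56] → M[56]=12
After step 11: r5 = 12.

12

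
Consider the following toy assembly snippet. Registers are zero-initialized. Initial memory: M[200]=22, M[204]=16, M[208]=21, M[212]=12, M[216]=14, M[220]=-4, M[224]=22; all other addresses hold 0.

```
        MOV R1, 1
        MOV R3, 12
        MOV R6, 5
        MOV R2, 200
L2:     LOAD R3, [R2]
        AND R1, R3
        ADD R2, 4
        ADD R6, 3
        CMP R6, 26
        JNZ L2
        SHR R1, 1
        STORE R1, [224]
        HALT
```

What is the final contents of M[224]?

MOV R1, 1 → R1=1
MOV R3, 12 → R3=12
MOV R6, 5 → R6=5
MOV R2, 200 → R2=200
LOAD R3, [R2] → R3=M[200]=22
AND R1, R3 → R1=1&22=0
ADD R2, 4 → R2=200+4=204
ADD R6, 3 → R6=5+3=8
CMP R6, 26  (cmp 8,26)
JNZ L2: taken
LOAD R3, [R2] → R3=M[204]=16
AND R1, R3 → R1=0&16=0
ADD R2, 4 → R2=204+4=208
ADD R6, 3 → R6=8+3=11
CMP R6, 26  (cmp 11,26)
JNZ L2: taken
LOAD R3, [R2] → R3=M[208]=21
AND R1, R3 → R1=0&21=0
ADD R2, 4 → R2=208+4=212
ADD R6, 3 → R6=11+3=14
CMP R6, 26  (cmp 14,26)
JNZ L2: taken
LOAD R3, [R2] → R3=M[212]=12
AND R1, R3 → R1=0&12=0
ADD R2, 4 → R2=212+4=216
ADD R6, 3 → R6=14+3=17
CMP R6, 26  (cmp 17,26)
JNZ L2: taken
LOAD R3, [R2] → R3=M[216]=14
AND R1, R3 → R1=0&14=0
ADD R2, 4 → R2=216+4=220
ADD R6, 3 → R6=17+3=20
CMP R6, 26  (cmp 20,26)
JNZ L2: taken
LOAD R3, [R2] → R3=M[220]=-4
AND R1, R3 → R1=0&(-4)=0
ADD R2, 4 → R2=220+4=224
ADD R6, 3 → R6=20+3=23
CMP R6, 26  (cmp 23,26)
JNZ L2: taken
LOAD R3, [R2] → R3=M[224]=22
AND R1, R3 → R1=0&22=0
ADD R2, 4 → R2=224+4=228
ADD R6, 3 → R6=23+3=26
CMP R6, 26  (cmp 26,26)
JNZ L2: not taken
SHR R1, 1 → R1=0>>1=0
STORE R1, [224] → M[224]=0
halt.

0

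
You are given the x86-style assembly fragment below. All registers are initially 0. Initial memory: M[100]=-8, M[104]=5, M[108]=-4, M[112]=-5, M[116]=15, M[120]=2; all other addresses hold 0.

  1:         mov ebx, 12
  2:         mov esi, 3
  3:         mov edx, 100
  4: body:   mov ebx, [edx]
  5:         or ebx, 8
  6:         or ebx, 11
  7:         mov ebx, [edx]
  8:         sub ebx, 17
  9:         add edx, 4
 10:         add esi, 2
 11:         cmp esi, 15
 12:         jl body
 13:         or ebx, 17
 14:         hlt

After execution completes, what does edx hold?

124

after mov ebx, 12: ebx=12
after mov esi, 3: esi=3
after mov edx, 100: edx=100
after mov ebx, [edx]: ebx=M[100]=-8
after or ebx, 8: ebx=(-8)|8=-8
after or ebx, 11: ebx=(-8)|11=-5
after mov ebx, [edx]: ebx=M[100]=-8
after sub ebx, 17: ebx=(-8)-17=-25
after add edx, 4: edx=100+4=104
after add esi, 2: esi=3+2=5
cmp esi, 15  (cmp 5,15)
jl body: taken
after mov ebx, [edx]: ebx=M[104]=5
after or ebx, 8: ebx=5|8=13
after or ebx, 11: ebx=13|11=15
after mov ebx, [edx]: ebx=M[104]=5
after sub ebx, 17: ebx=5-17=-12
after add edx, 4: edx=104+4=108
after add esi, 2: esi=5+2=7
cmp esi, 15  (cmp 7,15)
jl body: taken
after mov ebx, [edx]: ebx=M[108]=-4
after or ebx, 8: ebx=(-4)|8=-4
after or ebx, 11: ebx=(-4)|11=-1
after mov ebx, [edx]: ebx=M[108]=-4
after sub ebx, 17: ebx=(-4)-17=-21
after add edx, 4: edx=108+4=112
after add esi, 2: esi=7+2=9
cmp esi, 15  (cmp 9,15)
jl body: taken
after mov ebx, [edx]: ebx=M[112]=-5
after or ebx, 8: ebx=(-5)|8=-5
after or ebx, 11: ebx=(-5)|11=-5
after mov ebx, [edx]: ebx=M[112]=-5
after sub ebx, 17: ebx=(-5)-17=-22
after add edx, 4: edx=112+4=116
after add esi, 2: esi=9+2=11
cmp esi, 15  (cmp 11,15)
jl body: taken
after mov ebx, [edx]: ebx=M[116]=15
after or ebx, 8: ebx=15|8=15
after or ebx, 11: ebx=15|11=15
after mov ebx, [edx]: ebx=M[116]=15
after sub ebx, 17: ebx=15-17=-2
after add edx, 4: edx=116+4=120
after add esi, 2: esi=11+2=13
cmp esi, 15  (cmp 13,15)
jl body: taken
after mov ebx, [edx]: ebx=M[120]=2
after or ebx, 8: ebx=2|8=10
after or ebx, 11: ebx=10|11=11
after mov ebx, [edx]: ebx=M[120]=2
after sub ebx, 17: ebx=2-17=-15
after add edx, 4: edx=120+4=124
after add esi, 2: esi=13+2=15
cmp esi, 15  (cmp 15,15)
jl body: not taken
after or ebx, 17: ebx=(-15)|17=-15
halt.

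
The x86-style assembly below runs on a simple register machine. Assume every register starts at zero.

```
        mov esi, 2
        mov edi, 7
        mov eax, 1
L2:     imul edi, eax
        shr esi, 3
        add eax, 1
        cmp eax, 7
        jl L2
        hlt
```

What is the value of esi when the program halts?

mov esi, 2 → esi=2
mov edi, 7 → edi=7
mov eax, 1 → eax=1
imul edi, eax → edi=7*1=7
shr esi, 3 → esi=2>>3=0
add eax, 1 → eax=1+1=2
cmp eax, 7  (cmp 2,7)
jl L2: taken
imul edi, eax → edi=7*2=14
shr esi, 3 → esi=0>>3=0
add eax, 1 → eax=2+1=3
cmp eax, 7  (cmp 3,7)
jl L2: taken
imul edi, eax → edi=14*3=42
shr esi, 3 → esi=0>>3=0
add eax, 1 → eax=3+1=4
cmp eax, 7  (cmp 4,7)
jl L2: taken
imul edi, eax → edi=42*4=168
shr esi, 3 → esi=0>>3=0
add eax, 1 → eax=4+1=5
cmp eax, 7  (cmp 5,7)
jl L2: taken
imul edi, eax → edi=168*5=840
shr esi, 3 → esi=0>>3=0
add eax, 1 → eax=5+1=6
cmp eax, 7  (cmp 6,7)
jl L2: taken
imul edi, eax → edi=840*6=5040
shr esi, 3 → esi=0>>3=0
add eax, 1 → eax=6+1=7
cmp eax, 7  (cmp 7,7)
jl L2: not taken
halt.

0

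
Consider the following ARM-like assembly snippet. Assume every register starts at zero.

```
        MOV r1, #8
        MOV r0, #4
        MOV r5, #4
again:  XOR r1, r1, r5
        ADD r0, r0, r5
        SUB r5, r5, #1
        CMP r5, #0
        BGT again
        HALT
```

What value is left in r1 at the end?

12

r1=8
r0=4
r5=4
r1=8^4=12
r0=4+4=8
r5=4-1=3
CMP r5, #0  (cmp 3,0)
BGT again: taken
r1=12^3=15
r0=8+3=11
r5=3-1=2
CMP r5, #0  (cmp 2,0)
BGT again: taken
r1=15^2=13
r0=11+2=13
r5=2-1=1
CMP r5, #0  (cmp 1,0)
BGT again: taken
r1=13^1=12
r0=13+1=14
r5=1-1=0
CMP r5, #0  (cmp 0,0)
BGT again: not taken
halt.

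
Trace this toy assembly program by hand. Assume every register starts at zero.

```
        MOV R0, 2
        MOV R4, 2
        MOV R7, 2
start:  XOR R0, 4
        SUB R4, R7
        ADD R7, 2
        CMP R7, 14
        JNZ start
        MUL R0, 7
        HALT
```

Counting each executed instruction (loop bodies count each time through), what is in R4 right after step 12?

MOV R0, 2 → R0=2
MOV R4, 2 → R4=2
MOV R7, 2 → R7=2
XOR R0, 4 → R0=2^4=6
SUB R4, R7 → R4=2-2=0
ADD R7, 2 → R7=2+2=4
CMP R7, 14  (cmp 4,14)
JNZ start: taken
XOR R0, 4 → R0=6^4=2
SUB R4, R7 → R4=0-4=-4
ADD R7, 2 → R7=4+2=6
CMP R7, 14  (cmp 6,14)
After step 12: R4 = -4.

-4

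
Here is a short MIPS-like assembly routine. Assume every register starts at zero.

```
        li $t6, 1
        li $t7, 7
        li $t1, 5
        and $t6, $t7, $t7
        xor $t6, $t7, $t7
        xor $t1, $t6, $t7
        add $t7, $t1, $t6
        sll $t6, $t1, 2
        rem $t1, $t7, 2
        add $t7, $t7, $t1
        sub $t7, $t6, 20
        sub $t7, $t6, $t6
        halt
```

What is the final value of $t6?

$t6=1
$t7=7
$t1=5
$t6=7&7=7
$t6=7^7=0
$t1=0^7=7
$t7=7+0=7
$t6=7<<2=28
$t1=7%2=1
$t7=7+1=8
$t7=28-20=8
$t7=28-28=0
halt.

28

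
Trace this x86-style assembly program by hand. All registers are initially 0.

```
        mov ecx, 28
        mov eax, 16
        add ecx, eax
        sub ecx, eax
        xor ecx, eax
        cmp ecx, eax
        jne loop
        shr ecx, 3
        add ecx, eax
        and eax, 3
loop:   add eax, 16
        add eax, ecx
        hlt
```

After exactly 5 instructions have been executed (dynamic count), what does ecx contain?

12

after mov ecx, 28: ecx=28
after mov eax, 16: eax=16
after add ecx, eax: ecx=28+16=44
after sub ecx, eax: ecx=44-16=28
after xor ecx, eax: ecx=28^16=12
After step 5: ecx = 12.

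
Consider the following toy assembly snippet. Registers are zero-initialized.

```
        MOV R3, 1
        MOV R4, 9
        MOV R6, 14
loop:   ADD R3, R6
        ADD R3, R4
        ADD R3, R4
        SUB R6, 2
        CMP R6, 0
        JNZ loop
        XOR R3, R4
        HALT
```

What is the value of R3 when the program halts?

190

MOV R3, 1 → R3=1
MOV R4, 9 → R4=9
MOV R6, 14 → R6=14
ADD R3, R6 → R3=1+14=15
ADD R3, R4 → R3=15+9=24
ADD R3, R4 → R3=24+9=33
SUB R6, 2 → R6=14-2=12
CMP R6, 0  (cmp 12,0)
JNZ loop: taken
ADD R3, R6 → R3=33+12=45
ADD R3, R4 → R3=45+9=54
ADD R3, R4 → R3=54+9=63
SUB R6, 2 → R6=12-2=10
CMP R6, 0  (cmp 10,0)
JNZ loop: taken
ADD R3, R6 → R3=63+10=73
ADD R3, R4 → R3=73+9=82
ADD R3, R4 → R3=82+9=91
SUB R6, 2 → R6=10-2=8
CMP R6, 0  (cmp 8,0)
JNZ loop: taken
ADD R3, R6 → R3=91+8=99
ADD R3, R4 → R3=99+9=108
ADD R3, R4 → R3=108+9=117
SUB R6, 2 → R6=8-2=6
CMP R6, 0  (cmp 6,0)
JNZ loop: taken
ADD R3, R6 → R3=117+6=123
ADD R3, R4 → R3=123+9=132
ADD R3, R4 → R3=132+9=141
SUB R6, 2 → R6=6-2=4
CMP R6, 0  (cmp 4,0)
JNZ loop: taken
ADD R3, R6 → R3=141+4=145
ADD R3, R4 → R3=145+9=154
ADD R3, R4 → R3=154+9=163
SUB R6, 2 → R6=4-2=2
CMP R6, 0  (cmp 2,0)
JNZ loop: taken
ADD R3, R6 → R3=163+2=165
ADD R3, R4 → R3=165+9=174
ADD R3, R4 → R3=174+9=183
SUB R6, 2 → R6=2-2=0
CMP R6, 0  (cmp 0,0)
JNZ loop: not taken
XOR R3, R4 → R3=183^9=190
halt.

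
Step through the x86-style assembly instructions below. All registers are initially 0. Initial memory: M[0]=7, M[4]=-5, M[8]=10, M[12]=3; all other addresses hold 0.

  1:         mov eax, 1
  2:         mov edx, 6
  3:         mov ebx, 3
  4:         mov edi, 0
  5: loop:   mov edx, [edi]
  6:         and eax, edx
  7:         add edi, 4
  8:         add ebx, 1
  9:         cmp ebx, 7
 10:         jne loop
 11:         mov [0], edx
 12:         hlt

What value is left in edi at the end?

16

after mov eax, 1: eax=1
after mov edx, 6: edx=6
after mov ebx, 3: ebx=3
after mov edi, 0: edi=0
after mov edx, [edi]: edx=M[0]=7
after and eax, edx: eax=1&7=1
after add edi, 4: edi=0+4=4
after add ebx, 1: ebx=3+1=4
cmp ebx, 7  (cmp 4,7)
jne loop: taken
after mov edx, [edi]: edx=M[4]=-5
after and eax, edx: eax=1&(-5)=1
after add edi, 4: edi=4+4=8
after add ebx, 1: ebx=4+1=5
cmp ebx, 7  (cmp 5,7)
jne loop: taken
after mov edx, [edi]: edx=M[8]=10
after and eax, edx: eax=1&10=0
after add edi, 4: edi=8+4=12
after add ebx, 1: ebx=5+1=6
cmp ebx, 7  (cmp 6,7)
jne loop: taken
after mov edx, [edi]: edx=M[12]=3
after and eax, edx: eax=0&3=0
after add edi, 4: edi=12+4=16
after add ebx, 1: ebx=6+1=7
cmp ebx, 7  (cmp 7,7)
jne loop: not taken
mov [0], edx → M[0]=3
halt.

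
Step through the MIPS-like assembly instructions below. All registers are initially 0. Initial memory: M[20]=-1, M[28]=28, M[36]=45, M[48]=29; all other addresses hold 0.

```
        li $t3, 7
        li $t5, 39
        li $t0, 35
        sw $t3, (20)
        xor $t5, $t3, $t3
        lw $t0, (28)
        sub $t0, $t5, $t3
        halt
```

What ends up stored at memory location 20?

7

after li $t3, 7: $t3=7
after li $t5, 39: $t5=39
after li $t0, 35: $t0=35
sw $t3, (20) → M[20]=7
after xor $t5, $t3, $t3: $t5=7^7=0
after lw $t0, (28): $t0=M[28]=28
after sub $t0, $t5, $t3: $t0=0-7=-7
halt.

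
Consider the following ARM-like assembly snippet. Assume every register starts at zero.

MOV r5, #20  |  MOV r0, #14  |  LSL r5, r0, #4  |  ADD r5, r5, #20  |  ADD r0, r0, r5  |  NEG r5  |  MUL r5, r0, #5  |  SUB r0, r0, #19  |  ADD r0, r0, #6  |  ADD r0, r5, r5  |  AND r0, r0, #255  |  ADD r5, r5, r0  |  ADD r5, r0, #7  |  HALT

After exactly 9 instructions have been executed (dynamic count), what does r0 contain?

245

after MOV r5, #20: r5=20
after MOV r0, #14: r0=14
after LSL r5, r0, #4: r5=14<<4=224
after ADD r5, r5, #20: r5=224+20=244
after ADD r0, r0, r5: r0=14+244=258
after NEG r5: r5=-(244)=-244
after MUL r5, r0, #5: r5=258*5=1290
after SUB r0, r0, #19: r0=258-19=239
after ADD r0, r0, #6: r0=239+6=245
After step 9: r0 = 245.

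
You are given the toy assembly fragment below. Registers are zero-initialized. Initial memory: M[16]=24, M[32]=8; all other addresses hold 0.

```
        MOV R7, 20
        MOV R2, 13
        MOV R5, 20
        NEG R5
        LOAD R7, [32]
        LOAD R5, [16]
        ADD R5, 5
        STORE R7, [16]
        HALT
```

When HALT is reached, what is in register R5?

R7=20
R2=13
R5=20
R5=-(20)=-20
R7=M[32]=8
R5=M[16]=24
R5=24+5=29
STORE R7, [16] → M[16]=8
halt.

29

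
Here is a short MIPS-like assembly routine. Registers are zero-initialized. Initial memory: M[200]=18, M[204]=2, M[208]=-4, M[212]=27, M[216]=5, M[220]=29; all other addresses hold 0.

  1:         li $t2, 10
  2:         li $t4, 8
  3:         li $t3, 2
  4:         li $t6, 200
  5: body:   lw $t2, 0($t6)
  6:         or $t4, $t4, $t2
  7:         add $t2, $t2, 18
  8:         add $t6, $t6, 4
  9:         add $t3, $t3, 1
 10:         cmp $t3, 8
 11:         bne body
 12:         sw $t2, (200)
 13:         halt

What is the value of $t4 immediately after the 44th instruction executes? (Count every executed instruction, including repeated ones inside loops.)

$t2=10
$t4=8
$t3=2
$t6=200
$t2=M[200]=18
$t4=8|18=26
$t2=18+18=36
$t6=200+4=204
$t3=2+1=3
cmp $t3, 8  (cmp 3,8)
bne body: taken
$t2=M[204]=2
$t4=26|2=26
$t2=2+18=20
$t6=204+4=208
$t3=3+1=4
cmp $t3, 8  (cmp 4,8)
bne body: taken
$t2=M[208]=-4
$t4=26|(-4)=-2
$t2=(-4)+18=14
$t6=208+4=212
$t3=4+1=5
cmp $t3, 8  (cmp 5,8)
bne body: taken
$t2=M[212]=27
$t4=(-2)|27=-1
$t2=27+18=45
$t6=212+4=216
$t3=5+1=6
cmp $t3, 8  (cmp 6,8)
bne body: taken
$t2=M[216]=5
$t4=(-1)|5=-1
$t2=5+18=23
$t6=216+4=220
$t3=6+1=7
cmp $t3, 8  (cmp 7,8)
bne body: taken
$t2=M[220]=29
$t4=(-1)|29=-1
$t2=29+18=47
$t6=220+4=224
$t3=7+1=8
After step 44: $t4 = -1.

-1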